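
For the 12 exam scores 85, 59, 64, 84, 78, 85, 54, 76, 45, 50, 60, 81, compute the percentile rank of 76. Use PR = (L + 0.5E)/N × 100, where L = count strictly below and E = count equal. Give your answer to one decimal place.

54.2

N = 12.
Strictly below 76: 6. Equal to 76: 1.
PR = (6 + 0.5·1)/12 × 100 = 54.2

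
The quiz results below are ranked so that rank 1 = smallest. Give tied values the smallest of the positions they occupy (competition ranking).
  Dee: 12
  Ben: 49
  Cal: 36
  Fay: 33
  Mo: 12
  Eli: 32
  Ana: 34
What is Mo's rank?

1

Sorted (ascending): 12, 12, 32, 33, 34, 36, 49
The 2 values of 12 occupy positions 1–2 → each gets rank 1.
Mo has value 12 → rank 1.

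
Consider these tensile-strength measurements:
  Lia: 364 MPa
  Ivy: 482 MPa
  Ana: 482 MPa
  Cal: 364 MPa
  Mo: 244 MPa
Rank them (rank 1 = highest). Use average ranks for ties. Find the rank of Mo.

5

Sorted (descending): 482, 482, 364, 364, 244
The 2 values of 482 occupy positions 1–2 → average rank (1+2)/2 = 1.5.
The 2 values of 364 occupy positions 3–4 → average rank (3+4)/2 = 3.5.
Mo has value 244 MPa → rank 5.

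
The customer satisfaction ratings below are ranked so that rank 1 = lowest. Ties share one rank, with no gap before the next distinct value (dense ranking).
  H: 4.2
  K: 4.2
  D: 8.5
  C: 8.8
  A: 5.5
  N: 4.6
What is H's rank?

1

Sorted (ascending): 4.2, 4.2, 4.6, 5.5, 8.5, 8.8
The 2 values of 4.2 share dense rank 1.
Remaining distinct values take the next consecutive integers.
H has value 4.2 → rank 1.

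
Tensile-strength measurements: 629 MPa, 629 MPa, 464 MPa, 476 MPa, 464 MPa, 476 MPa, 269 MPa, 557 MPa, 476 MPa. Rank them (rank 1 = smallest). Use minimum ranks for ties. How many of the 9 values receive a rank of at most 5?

Sorted (ascending): 269, 464, 464, 476, 476, 476, 557, 629, 629
The 2 values of 464 occupy positions 2–3 → each gets rank 2.
The 3 values of 476 occupy positions 4–6 → each gets rank 4.
The 2 values of 629 occupy positions 8–9 → each gets rank 8.
Ranks ≤ 5: {1, 2, 2, 4, 4, 4} → 6 values.

6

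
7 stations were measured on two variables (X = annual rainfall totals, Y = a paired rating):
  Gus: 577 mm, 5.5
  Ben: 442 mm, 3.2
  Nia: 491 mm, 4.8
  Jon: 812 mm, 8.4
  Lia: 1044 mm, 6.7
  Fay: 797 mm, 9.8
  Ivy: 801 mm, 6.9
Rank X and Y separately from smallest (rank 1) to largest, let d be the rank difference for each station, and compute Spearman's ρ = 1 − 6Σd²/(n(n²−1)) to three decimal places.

0.679

Ranks of variable 1: 3, 1, 2, 6, 7, 4, 5
Ranks of variable 2: 3, 1, 2, 6, 4, 7, 5
d = r₁ − r₂: 0, 0, 0, 0, 3, -3, 0
d²: 0, 0, 0, 0, 9, 9, 0; Σd² = 18
ρ = 1 − 6·18/(7·48) = 1 − 108/336 = 0.679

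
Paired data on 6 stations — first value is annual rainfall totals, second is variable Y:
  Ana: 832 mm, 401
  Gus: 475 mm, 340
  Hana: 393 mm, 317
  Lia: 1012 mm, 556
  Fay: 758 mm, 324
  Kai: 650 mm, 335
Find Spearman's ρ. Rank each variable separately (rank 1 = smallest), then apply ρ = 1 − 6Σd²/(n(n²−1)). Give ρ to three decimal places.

Ranks of variable 1: 5, 2, 1, 6, 4, 3
Ranks of variable 2: 5, 4, 1, 6, 2, 3
d = r₁ − r₂: 0, -2, 0, 0, 2, 0
d²: 0, 4, 0, 0, 4, 0; Σd² = 8
ρ = 1 − 6·8/(6·35) = 1 − 48/210 = 0.771

0.771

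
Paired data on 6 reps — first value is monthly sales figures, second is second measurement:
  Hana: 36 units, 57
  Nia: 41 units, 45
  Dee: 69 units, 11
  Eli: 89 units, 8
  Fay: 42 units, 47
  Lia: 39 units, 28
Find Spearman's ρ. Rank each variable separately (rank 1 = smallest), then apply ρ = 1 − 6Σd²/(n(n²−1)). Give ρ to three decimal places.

-0.771

Ranks of variable 1: 1, 3, 5, 6, 4, 2
Ranks of variable 2: 6, 4, 2, 1, 5, 3
d = r₁ − r₂: -5, -1, 3, 5, -1, -1
d²: 25, 1, 9, 25, 1, 1; Σd² = 62
ρ = 1 − 6·62/(6·35) = 1 − 372/210 = -0.771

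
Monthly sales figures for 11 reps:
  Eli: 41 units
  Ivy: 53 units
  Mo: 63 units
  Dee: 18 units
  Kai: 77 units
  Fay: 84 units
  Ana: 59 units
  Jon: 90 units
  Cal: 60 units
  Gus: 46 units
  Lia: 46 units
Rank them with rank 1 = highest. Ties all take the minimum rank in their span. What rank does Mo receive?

Sorted (descending): 90, 84, 77, 63, 60, 59, 53, 46, 46, 41, 18
The 2 values of 46 occupy positions 8–9 → each gets rank 8.
Mo has value 63 units → rank 4.

4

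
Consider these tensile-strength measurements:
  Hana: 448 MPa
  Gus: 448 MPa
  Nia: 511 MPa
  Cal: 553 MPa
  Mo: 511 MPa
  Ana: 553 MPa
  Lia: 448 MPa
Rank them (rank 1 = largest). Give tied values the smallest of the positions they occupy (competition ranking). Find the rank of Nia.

Sorted (descending): 553, 553, 511, 511, 448, 448, 448
The 2 values of 553 occupy positions 1–2 → each gets rank 1.
The 2 values of 511 occupy positions 3–4 → each gets rank 3.
The 3 values of 448 occupy positions 5–7 → each gets rank 5.
Nia has value 511 MPa → rank 3.

3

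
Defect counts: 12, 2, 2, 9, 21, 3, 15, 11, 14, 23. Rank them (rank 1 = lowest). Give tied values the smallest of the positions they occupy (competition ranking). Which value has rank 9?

Sorted (ascending): 2, 2, 3, 9, 11, 12, 14, 15, 21, 23
The 2 values of 2 occupy positions 1–2 → each gets rank 1.
Rank 9 → value 21.

21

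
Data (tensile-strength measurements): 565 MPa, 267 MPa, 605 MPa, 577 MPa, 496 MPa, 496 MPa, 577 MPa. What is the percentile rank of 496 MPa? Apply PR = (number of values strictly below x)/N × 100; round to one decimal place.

N = 7.
Strictly below 496: 1. Equal to 496: 2.
PR = 1/7 × 100 = 14.3

14.3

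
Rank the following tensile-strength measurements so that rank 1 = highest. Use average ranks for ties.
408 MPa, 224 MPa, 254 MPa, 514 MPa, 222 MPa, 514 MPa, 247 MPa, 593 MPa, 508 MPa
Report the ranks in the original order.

Sorted (descending): 593, 514, 514, 508, 408, 254, 247, 224, 222
The 2 values of 514 occupy positions 2–3 → average rank (2+3)/2 = 2.5.

5, 8, 6, 2.5, 9, 2.5, 7, 1, 4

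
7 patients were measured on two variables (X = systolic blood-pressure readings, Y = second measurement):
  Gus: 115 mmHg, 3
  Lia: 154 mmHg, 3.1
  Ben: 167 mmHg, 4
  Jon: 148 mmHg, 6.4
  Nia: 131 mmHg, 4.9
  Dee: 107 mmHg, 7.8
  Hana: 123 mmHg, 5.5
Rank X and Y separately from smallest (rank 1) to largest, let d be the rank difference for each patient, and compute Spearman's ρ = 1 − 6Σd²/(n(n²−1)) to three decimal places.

Ranks of variable 1: 2, 6, 7, 5, 4, 1, 3
Ranks of variable 2: 1, 2, 3, 6, 4, 7, 5
d = r₁ − r₂: 1, 4, 4, -1, 0, -6, -2
d²: 1, 16, 16, 1, 0, 36, 4; Σd² = 74
ρ = 1 − 6·74/(7·48) = 1 − 444/336 = -0.321

-0.321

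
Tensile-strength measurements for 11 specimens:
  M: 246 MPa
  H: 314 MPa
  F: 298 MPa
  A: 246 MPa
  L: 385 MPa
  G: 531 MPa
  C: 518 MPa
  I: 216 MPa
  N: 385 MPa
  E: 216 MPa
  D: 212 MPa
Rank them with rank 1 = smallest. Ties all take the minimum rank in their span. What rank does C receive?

Sorted (ascending): 212, 216, 216, 246, 246, 298, 314, 385, 385, 518, 531
The 2 values of 216 occupy positions 2–3 → each gets rank 2.
The 2 values of 246 occupy positions 4–5 → each gets rank 4.
The 2 values of 385 occupy positions 8–9 → each gets rank 8.
C has value 518 MPa → rank 10.

10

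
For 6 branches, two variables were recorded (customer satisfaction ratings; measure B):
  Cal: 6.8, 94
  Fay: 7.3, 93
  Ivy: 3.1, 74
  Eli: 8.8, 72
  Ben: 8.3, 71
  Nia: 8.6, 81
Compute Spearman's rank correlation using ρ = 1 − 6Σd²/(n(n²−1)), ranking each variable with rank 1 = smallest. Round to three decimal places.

-0.429

Ranks of variable 1: 2, 3, 1, 6, 4, 5
Ranks of variable 2: 6, 5, 3, 2, 1, 4
d = r₁ − r₂: -4, -2, -2, 4, 3, 1
d²: 16, 4, 4, 16, 9, 1; Σd² = 50
ρ = 1 − 6·50/(6·35) = 1 − 300/210 = -0.429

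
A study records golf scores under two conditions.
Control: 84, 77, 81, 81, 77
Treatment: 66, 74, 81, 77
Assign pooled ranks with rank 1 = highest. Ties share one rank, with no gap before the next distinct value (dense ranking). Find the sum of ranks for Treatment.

14

Sorted (descending): 84, 81, 81, 81, 77, 77, 77, 74, 66
The 3 values of 81 share dense rank 2.
The 3 values of 77 share dense rank 3.
Remaining distinct values take the next consecutive integers.
Treatment values → pooled ranks: 66→5, 74→4, 81→2, 77→3
Rank sum = 5 + 4 + 2 + 3 = 14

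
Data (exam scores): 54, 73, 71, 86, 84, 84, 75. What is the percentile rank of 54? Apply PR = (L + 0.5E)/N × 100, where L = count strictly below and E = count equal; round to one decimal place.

7.1

N = 7.
Strictly below 54: 0. Equal to 54: 1.
PR = (0 + 0.5·1)/7 × 100 = 7.1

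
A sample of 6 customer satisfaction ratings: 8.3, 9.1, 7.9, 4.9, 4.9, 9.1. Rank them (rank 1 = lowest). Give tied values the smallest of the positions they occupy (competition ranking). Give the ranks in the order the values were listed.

Sorted (ascending): 4.9, 4.9, 7.9, 8.3, 9.1, 9.1
The 2 values of 4.9 occupy positions 1–2 → each gets rank 1.
The 2 values of 9.1 occupy positions 5–6 → each gets rank 5.

4, 5, 3, 1, 1, 5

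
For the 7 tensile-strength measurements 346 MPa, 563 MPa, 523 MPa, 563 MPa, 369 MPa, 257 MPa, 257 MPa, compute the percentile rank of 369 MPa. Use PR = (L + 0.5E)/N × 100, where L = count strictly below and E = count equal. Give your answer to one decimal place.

50.0

N = 7.
Strictly below 369: 3. Equal to 369: 1.
PR = (3 + 0.5·1)/7 × 100 = 50.0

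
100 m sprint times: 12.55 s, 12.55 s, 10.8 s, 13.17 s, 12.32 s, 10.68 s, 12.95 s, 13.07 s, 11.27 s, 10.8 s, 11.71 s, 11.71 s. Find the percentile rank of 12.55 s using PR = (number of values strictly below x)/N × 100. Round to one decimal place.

N = 12.
Strictly below 12.55: 7. Equal to 12.55: 2.
PR = 7/12 × 100 = 58.3

58.3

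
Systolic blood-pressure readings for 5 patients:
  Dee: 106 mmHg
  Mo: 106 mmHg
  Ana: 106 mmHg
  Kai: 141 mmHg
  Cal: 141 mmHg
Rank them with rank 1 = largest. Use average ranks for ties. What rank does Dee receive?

Sorted (descending): 141, 141, 106, 106, 106
The 2 values of 141 occupy positions 1–2 → average rank (1+2)/2 = 1.5.
The 3 values of 106 occupy positions 3–5 → average rank 4.
Dee has value 106 mmHg → rank 4.

4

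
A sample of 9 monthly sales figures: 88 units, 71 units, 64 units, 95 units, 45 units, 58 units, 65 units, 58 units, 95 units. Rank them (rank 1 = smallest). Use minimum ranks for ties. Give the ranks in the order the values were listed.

Sorted (ascending): 45, 58, 58, 64, 65, 71, 88, 95, 95
The 2 values of 58 occupy positions 2–3 → each gets rank 2.
The 2 values of 95 occupy positions 8–9 → each gets rank 8.

7, 6, 4, 8, 1, 2, 5, 2, 8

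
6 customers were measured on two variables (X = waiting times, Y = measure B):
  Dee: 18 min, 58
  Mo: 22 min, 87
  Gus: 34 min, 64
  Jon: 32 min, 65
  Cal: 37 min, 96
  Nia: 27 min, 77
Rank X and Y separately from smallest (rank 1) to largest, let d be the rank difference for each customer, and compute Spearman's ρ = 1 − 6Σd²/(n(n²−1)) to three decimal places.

Ranks of variable 1: 1, 2, 5, 4, 6, 3
Ranks of variable 2: 1, 5, 2, 3, 6, 4
d = r₁ − r₂: 0, -3, 3, 1, 0, -1
d²: 0, 9, 9, 1, 0, 1; Σd² = 20
ρ = 1 − 6·20/(6·35) = 1 − 120/210 = 0.429

0.429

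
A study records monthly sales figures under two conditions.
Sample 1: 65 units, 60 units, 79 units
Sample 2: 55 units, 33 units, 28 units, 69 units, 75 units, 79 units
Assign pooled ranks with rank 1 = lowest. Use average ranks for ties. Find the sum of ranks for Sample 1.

17.5

Sorted (ascending): 28, 33, 55, 60, 65, 69, 75, 79, 79
The 2 values of 79 occupy positions 8–9 → average rank (8+9)/2 = 8.5.
Sample 1 values → pooled ranks: 65→5, 60→4, 79→8.5
Rank sum = 5 + 4 + 8.5 = 17.5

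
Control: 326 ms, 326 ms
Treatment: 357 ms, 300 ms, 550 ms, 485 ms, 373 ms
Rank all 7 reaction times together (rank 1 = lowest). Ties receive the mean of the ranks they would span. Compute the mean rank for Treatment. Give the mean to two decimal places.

4.60

Sorted (ascending): 300, 326, 326, 357, 373, 485, 550
The 2 values of 326 occupy positions 2–3 → average rank (2+3)/2 = 2.5.
Treatment values → pooled ranks: 357→4, 300→1, 550→7, 485→6, 373→5
Mean rank = (4 + 1 + 7 + 6 + 5) / 5 = 4.60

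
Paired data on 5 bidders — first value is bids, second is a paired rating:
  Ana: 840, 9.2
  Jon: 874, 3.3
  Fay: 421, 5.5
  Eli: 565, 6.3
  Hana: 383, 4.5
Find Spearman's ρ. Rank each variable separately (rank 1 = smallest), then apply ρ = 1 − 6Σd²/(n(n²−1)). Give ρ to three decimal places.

0.000

Ranks of variable 1: 4, 5, 2, 3, 1
Ranks of variable 2: 5, 1, 3, 4, 2
d = r₁ − r₂: -1, 4, -1, -1, -1
d²: 1, 16, 1, 1, 1; Σd² = 20
ρ = 1 − 6·20/(5·24) = 1 − 120/120 = 0.000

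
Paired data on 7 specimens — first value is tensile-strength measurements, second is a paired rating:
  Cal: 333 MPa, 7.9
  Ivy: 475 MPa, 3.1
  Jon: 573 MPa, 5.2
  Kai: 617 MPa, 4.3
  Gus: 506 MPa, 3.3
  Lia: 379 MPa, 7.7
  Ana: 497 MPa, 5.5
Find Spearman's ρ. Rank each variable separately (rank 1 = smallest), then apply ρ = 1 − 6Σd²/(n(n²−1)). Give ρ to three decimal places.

Ranks of variable 1: 1, 3, 6, 7, 5, 2, 4
Ranks of variable 2: 7, 1, 4, 3, 2, 6, 5
d = r₁ − r₂: -6, 2, 2, 4, 3, -4, -1
d²: 36, 4, 4, 16, 9, 16, 1; Σd² = 86
ρ = 1 − 6·86/(7·48) = 1 − 516/336 = -0.536

-0.536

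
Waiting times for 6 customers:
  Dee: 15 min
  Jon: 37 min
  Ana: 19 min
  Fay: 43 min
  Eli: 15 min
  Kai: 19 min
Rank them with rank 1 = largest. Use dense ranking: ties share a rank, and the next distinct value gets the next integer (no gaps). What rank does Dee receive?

Sorted (descending): 43, 37, 19, 19, 15, 15
The 2 values of 19 share dense rank 3.
The 2 values of 15 share dense rank 4.
Remaining distinct values take the next consecutive integers.
Dee has value 15 min → rank 4.

4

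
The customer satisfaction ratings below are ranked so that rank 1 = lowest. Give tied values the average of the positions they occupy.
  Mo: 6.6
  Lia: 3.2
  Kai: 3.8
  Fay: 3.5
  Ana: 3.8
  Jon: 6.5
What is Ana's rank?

Sorted (ascending): 3.2, 3.5, 3.8, 3.8, 6.5, 6.6
The 2 values of 3.8 occupy positions 3–4 → average rank (3+4)/2 = 3.5.
Ana has value 3.8 → rank 3.5.

3.5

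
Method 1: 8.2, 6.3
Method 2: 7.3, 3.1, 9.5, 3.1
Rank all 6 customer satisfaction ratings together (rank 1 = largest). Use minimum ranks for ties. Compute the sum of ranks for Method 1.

6

Sorted (descending): 9.5, 8.2, 7.3, 6.3, 3.1, 3.1
The 2 values of 3.1 occupy positions 5–6 → each gets rank 5.
Method 1 values → pooled ranks: 8.2→2, 6.3→4
Rank sum = 2 + 4 = 6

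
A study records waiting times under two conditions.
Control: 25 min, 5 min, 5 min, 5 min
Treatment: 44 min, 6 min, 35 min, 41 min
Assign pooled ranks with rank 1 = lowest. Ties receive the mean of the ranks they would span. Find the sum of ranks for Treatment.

Sorted (ascending): 5, 5, 5, 6, 25, 35, 41, 44
The 3 values of 5 occupy positions 1–3 → average rank 2.
Treatment values → pooled ranks: 44→8, 6→4, 35→6, 41→7
Rank sum = 8 + 4 + 6 + 7 = 25

25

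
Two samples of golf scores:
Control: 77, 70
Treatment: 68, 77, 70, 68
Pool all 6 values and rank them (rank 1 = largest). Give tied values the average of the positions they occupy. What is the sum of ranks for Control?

5

Sorted (descending): 77, 77, 70, 70, 68, 68
The 2 values of 77 occupy positions 1–2 → average rank (1+2)/2 = 1.5.
The 2 values of 70 occupy positions 3–4 → average rank (3+4)/2 = 3.5.
The 2 values of 68 occupy positions 5–6 → average rank (5+6)/2 = 5.5.
Control values → pooled ranks: 77→1.5, 70→3.5
Rank sum = 1.5 + 3.5 = 5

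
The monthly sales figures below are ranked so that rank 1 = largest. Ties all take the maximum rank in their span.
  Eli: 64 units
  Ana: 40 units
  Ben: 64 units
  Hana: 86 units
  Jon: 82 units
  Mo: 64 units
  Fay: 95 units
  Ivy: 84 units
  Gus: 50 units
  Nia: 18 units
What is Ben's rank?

Sorted (descending): 95, 86, 84, 82, 64, 64, 64, 50, 40, 18
The 3 values of 64 occupy positions 5–7 → each gets rank 7.
Ben has value 64 units → rank 7.

7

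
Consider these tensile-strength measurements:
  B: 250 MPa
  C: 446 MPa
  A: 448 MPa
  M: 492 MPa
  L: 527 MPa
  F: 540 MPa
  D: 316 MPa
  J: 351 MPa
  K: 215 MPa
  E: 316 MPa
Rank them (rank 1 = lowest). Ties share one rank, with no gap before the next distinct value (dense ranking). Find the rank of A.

6

Sorted (ascending): 215, 250, 316, 316, 351, 446, 448, 492, 527, 540
The 2 values of 316 share dense rank 3.
Remaining distinct values take the next consecutive integers.
A has value 448 MPa → rank 6.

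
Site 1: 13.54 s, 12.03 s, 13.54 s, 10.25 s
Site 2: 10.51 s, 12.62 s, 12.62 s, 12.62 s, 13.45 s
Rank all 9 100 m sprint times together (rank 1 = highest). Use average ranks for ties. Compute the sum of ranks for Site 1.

Sorted (descending): 13.54, 13.54, 13.45, 12.62, 12.62, 12.62, 12.03, 10.51, 10.25
The 2 values of 13.54 occupy positions 1–2 → average rank (1+2)/2 = 1.5.
The 3 values of 12.62 occupy positions 4–6 → average rank 5.
Site 1 values → pooled ranks: 13.54→1.5, 12.03→7, 13.54→1.5, 10.25→9
Rank sum = 1.5 + 7 + 1.5 + 9 = 19

19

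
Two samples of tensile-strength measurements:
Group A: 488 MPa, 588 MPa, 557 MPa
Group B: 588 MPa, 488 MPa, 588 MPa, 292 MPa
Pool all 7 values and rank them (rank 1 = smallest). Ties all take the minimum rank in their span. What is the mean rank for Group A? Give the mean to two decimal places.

Sorted (ascending): 292, 488, 488, 557, 588, 588, 588
The 2 values of 488 occupy positions 2–3 → each gets rank 2.
The 3 values of 588 occupy positions 5–7 → each gets rank 5.
Group A values → pooled ranks: 488→2, 588→5, 557→4
Mean rank = (2 + 5 + 4) / 3 = 3.67

3.67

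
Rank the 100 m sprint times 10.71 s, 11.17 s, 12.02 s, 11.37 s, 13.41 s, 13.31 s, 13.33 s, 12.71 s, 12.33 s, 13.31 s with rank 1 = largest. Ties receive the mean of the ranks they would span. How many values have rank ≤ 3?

2

Sorted (descending): 13.41, 13.33, 13.31, 13.31, 12.71, 12.33, 12.02, 11.37, 11.17, 10.71
The 2 values of 13.31 occupy positions 3–4 → average rank (3+4)/2 = 3.5.
Ranks ≤ 3: {1, 2} → 2 values.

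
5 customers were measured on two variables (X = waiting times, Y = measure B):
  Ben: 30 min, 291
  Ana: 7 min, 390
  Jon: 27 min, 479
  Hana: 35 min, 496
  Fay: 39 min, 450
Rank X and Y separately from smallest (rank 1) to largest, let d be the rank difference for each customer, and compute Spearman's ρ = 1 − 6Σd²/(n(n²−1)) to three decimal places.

0.300

Ranks of variable 1: 3, 1, 2, 4, 5
Ranks of variable 2: 1, 2, 4, 5, 3
d = r₁ − r₂: 2, -1, -2, -1, 2
d²: 4, 1, 4, 1, 4; Σd² = 14
ρ = 1 − 6·14/(5·24) = 1 − 84/120 = 0.300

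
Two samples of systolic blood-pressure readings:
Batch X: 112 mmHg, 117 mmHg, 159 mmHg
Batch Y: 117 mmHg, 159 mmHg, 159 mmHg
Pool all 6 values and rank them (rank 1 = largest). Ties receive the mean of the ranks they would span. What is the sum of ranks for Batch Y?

8.5

Sorted (descending): 159, 159, 159, 117, 117, 112
The 3 values of 159 occupy positions 1–3 → average rank 2.
The 2 values of 117 occupy positions 4–5 → average rank (4+5)/2 = 4.5.
Batch Y values → pooled ranks: 117→4.5, 159→2, 159→2
Rank sum = 4.5 + 2 + 2 = 8.5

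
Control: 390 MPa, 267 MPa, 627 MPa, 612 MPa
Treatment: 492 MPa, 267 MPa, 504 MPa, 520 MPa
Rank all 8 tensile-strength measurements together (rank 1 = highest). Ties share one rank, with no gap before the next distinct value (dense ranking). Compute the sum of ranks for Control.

Sorted (descending): 627, 612, 520, 504, 492, 390, 267, 267
The 2 values of 267 share dense rank 7.
Remaining distinct values take the next consecutive integers.
Control values → pooled ranks: 390→6, 267→7, 627→1, 612→2
Rank sum = 6 + 7 + 1 + 2 = 16

16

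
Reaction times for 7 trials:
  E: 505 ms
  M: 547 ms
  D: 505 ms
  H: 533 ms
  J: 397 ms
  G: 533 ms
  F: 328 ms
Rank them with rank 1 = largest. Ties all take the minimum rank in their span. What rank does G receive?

2

Sorted (descending): 547, 533, 533, 505, 505, 397, 328
The 2 values of 533 occupy positions 2–3 → each gets rank 2.
The 2 values of 505 occupy positions 4–5 → each gets rank 4.
G has value 533 ms → rank 2.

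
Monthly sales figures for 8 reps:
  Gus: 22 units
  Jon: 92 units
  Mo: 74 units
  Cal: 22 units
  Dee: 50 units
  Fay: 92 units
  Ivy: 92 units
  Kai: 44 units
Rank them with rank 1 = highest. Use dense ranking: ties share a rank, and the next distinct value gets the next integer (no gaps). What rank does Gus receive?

Sorted (descending): 92, 92, 92, 74, 50, 44, 22, 22
The 3 values of 92 share dense rank 1.
The 2 values of 22 share dense rank 5.
Remaining distinct values take the next consecutive integers.
Gus has value 22 units → rank 5.

5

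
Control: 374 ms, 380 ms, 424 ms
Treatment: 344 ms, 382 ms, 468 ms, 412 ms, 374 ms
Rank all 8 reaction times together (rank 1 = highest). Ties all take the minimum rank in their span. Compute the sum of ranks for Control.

13

Sorted (descending): 468, 424, 412, 382, 380, 374, 374, 344
The 2 values of 374 occupy positions 6–7 → each gets rank 6.
Control values → pooled ranks: 374→6, 380→5, 424→2
Rank sum = 6 + 5 + 2 = 13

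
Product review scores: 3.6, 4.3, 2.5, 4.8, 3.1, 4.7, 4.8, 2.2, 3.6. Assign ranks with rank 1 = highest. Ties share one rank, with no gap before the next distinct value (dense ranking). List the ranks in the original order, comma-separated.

Sorted (descending): 4.8, 4.8, 4.7, 4.3, 3.6, 3.6, 3.1, 2.5, 2.2
The 2 values of 4.8 share dense rank 1.
The 2 values of 3.6 share dense rank 4.
Remaining distinct values take the next consecutive integers.

4, 3, 6, 1, 5, 2, 1, 7, 4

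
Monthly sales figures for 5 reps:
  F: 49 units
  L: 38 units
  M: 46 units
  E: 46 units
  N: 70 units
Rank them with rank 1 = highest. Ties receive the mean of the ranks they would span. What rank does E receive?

3.5

Sorted (descending): 70, 49, 46, 46, 38
The 2 values of 46 occupy positions 3–4 → average rank (3+4)/2 = 3.5.
E has value 46 units → rank 3.5.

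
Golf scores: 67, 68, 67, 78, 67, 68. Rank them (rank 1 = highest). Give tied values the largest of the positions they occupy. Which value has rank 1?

Sorted (descending): 78, 68, 68, 67, 67, 67
The 2 values of 68 occupy positions 2–3 → each gets rank 3.
The 3 values of 67 occupy positions 4–6 → each gets rank 6.
Rank 1 → value 78.

78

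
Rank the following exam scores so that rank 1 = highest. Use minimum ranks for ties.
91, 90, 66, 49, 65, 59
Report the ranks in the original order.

Sorted (descending): 91, 90, 66, 65, 59, 49
No ties — each value takes its position as its rank.

1, 2, 3, 6, 4, 5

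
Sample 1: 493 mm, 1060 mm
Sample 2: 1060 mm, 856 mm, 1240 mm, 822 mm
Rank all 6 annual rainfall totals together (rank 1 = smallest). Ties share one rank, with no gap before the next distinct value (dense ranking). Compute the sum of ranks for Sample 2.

14

Sorted (ascending): 493, 822, 856, 1060, 1060, 1240
The 2 values of 1060 share dense rank 4.
Remaining distinct values take the next consecutive integers.
Sample 2 values → pooled ranks: 1060→4, 856→3, 1240→5, 822→2
Rank sum = 4 + 3 + 5 + 2 = 14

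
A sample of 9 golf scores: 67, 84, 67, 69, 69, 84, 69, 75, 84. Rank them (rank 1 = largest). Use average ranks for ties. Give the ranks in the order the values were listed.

8.5, 2, 8.5, 6, 6, 2, 6, 4, 2

Sorted (descending): 84, 84, 84, 75, 69, 69, 69, 67, 67
The 3 values of 84 occupy positions 1–3 → average rank 2.
The 3 values of 69 occupy positions 5–7 → average rank 6.
The 2 values of 67 occupy positions 8–9 → average rank (8+9)/2 = 8.5.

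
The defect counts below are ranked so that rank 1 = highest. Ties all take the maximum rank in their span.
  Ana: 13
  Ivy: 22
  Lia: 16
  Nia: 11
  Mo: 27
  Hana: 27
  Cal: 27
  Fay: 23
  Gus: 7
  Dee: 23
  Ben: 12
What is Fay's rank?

Sorted (descending): 27, 27, 27, 23, 23, 22, 16, 13, 12, 11, 7
The 3 values of 27 occupy positions 1–3 → each gets rank 3.
The 2 values of 23 occupy positions 4–5 → each gets rank 5.
Fay has value 23 → rank 5.

5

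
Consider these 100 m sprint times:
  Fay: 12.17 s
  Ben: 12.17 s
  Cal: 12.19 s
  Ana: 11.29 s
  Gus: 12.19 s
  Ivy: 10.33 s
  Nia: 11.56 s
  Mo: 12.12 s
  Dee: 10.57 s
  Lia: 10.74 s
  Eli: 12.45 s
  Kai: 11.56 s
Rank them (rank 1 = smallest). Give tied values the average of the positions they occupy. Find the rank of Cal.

Sorted (ascending): 10.33, 10.57, 10.74, 11.29, 11.56, 11.56, 12.12, 12.17, 12.17, 12.19, 12.19, 12.45
The 2 values of 11.56 occupy positions 5–6 → average rank (5+6)/2 = 5.5.
The 2 values of 12.17 occupy positions 8–9 → average rank (8+9)/2 = 8.5.
The 2 values of 12.19 occupy positions 10–11 → average rank (10+11)/2 = 10.5.
Cal has value 12.19 s → rank 10.5.

10.5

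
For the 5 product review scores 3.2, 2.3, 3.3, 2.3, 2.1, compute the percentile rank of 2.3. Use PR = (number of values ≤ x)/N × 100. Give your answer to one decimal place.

N = 5.
Strictly below 2.3: 1. Equal to 2.3: 2.
PR = 3/5 × 100 = 60.0

60.0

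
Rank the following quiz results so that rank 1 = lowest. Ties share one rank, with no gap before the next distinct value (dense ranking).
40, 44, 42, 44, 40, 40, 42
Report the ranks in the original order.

Sorted (ascending): 40, 40, 40, 42, 42, 44, 44
The 3 values of 40 share dense rank 1.
The 2 values of 42 share dense rank 2.
The 2 values of 44 share dense rank 3.

1, 3, 2, 3, 1, 1, 2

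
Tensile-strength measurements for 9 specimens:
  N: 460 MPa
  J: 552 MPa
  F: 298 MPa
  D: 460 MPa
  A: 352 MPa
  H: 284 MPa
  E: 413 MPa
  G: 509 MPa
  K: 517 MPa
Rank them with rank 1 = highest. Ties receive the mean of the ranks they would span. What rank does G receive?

Sorted (descending): 552, 517, 509, 460, 460, 413, 352, 298, 284
The 2 values of 460 occupy positions 4–5 → average rank (4+5)/2 = 4.5.
G has value 509 MPa → rank 3.

3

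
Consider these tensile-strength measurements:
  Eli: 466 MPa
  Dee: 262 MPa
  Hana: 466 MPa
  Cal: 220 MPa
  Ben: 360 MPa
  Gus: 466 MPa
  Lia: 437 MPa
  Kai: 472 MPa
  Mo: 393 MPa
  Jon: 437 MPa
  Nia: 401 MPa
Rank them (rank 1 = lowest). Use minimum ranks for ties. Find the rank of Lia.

Sorted (ascending): 220, 262, 360, 393, 401, 437, 437, 466, 466, 466, 472
The 2 values of 437 occupy positions 6–7 → each gets rank 6.
The 3 values of 466 occupy positions 8–10 → each gets rank 8.
Lia has value 437 MPa → rank 6.

6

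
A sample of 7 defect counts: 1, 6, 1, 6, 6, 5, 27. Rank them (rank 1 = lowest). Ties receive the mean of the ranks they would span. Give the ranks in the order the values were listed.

Sorted (ascending): 1, 1, 5, 6, 6, 6, 27
The 2 values of 1 occupy positions 1–2 → average rank (1+2)/2 = 1.5.
The 3 values of 6 occupy positions 4–6 → average rank 5.

1.5, 5, 1.5, 5, 5, 3, 7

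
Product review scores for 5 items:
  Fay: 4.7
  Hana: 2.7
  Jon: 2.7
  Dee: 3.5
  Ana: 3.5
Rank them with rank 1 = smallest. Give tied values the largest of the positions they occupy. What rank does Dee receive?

4

Sorted (ascending): 2.7, 2.7, 3.5, 3.5, 4.7
The 2 values of 2.7 occupy positions 1–2 → each gets rank 2.
The 2 values of 3.5 occupy positions 3–4 → each gets rank 4.
Dee has value 3.5 → rank 4.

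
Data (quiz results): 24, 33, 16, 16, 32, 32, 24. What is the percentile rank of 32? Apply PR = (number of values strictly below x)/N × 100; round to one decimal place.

N = 7.
Strictly below 32: 4. Equal to 32: 2.
PR = 4/7 × 100 = 57.1

57.1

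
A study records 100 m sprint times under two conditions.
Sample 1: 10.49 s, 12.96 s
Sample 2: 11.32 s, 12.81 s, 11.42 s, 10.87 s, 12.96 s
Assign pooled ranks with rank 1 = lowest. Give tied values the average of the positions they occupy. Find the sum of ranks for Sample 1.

Sorted (ascending): 10.49, 10.87, 11.32, 11.42, 12.81, 12.96, 12.96
The 2 values of 12.96 occupy positions 6–7 → average rank (6+7)/2 = 6.5.
Sample 1 values → pooled ranks: 10.49→1, 12.96→6.5
Rank sum = 1 + 6.5 = 7.5

7.5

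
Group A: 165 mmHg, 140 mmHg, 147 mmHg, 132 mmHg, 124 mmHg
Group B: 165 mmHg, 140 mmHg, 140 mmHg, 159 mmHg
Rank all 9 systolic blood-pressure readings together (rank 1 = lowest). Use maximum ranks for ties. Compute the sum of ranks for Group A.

23

Sorted (ascending): 124, 132, 140, 140, 140, 147, 159, 165, 165
The 3 values of 140 occupy positions 3–5 → each gets rank 5.
The 2 values of 165 occupy positions 8–9 → each gets rank 9.
Group A values → pooled ranks: 165→9, 140→5, 147→6, 132→2, 124→1
Rank sum = 9 + 5 + 6 + 2 + 1 = 23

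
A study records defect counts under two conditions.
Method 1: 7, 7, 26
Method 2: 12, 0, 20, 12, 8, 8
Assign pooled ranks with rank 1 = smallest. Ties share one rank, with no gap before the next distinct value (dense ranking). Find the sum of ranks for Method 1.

Sorted (ascending): 0, 7, 7, 8, 8, 12, 12, 20, 26
The 2 values of 7 share dense rank 2.
The 2 values of 8 share dense rank 3.
The 2 values of 12 share dense rank 4.
Remaining distinct values take the next consecutive integers.
Method 1 values → pooled ranks: 7→2, 7→2, 26→6
Rank sum = 2 + 2 + 6 = 10

10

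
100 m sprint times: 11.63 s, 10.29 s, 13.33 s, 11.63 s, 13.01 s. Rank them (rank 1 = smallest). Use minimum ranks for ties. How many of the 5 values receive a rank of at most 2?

3

Sorted (ascending): 10.29, 11.63, 11.63, 13.01, 13.33
The 2 values of 11.63 occupy positions 2–3 → each gets rank 2.
Ranks ≤ 2: {1, 2, 2} → 3 values.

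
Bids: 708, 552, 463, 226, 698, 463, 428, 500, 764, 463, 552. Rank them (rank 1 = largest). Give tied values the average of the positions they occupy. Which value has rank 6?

Sorted (descending): 764, 708, 698, 552, 552, 500, 463, 463, 463, 428, 226
The 2 values of 552 occupy positions 4–5 → average rank (4+5)/2 = 4.5.
The 3 values of 463 occupy positions 7–9 → average rank 8.
Rank 6 → value 500.

500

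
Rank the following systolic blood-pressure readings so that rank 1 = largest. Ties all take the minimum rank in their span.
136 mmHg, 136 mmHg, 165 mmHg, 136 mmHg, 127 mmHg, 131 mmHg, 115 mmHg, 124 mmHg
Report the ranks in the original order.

2, 2, 1, 2, 6, 5, 8, 7

Sorted (descending): 165, 136, 136, 136, 131, 127, 124, 115
The 3 values of 136 occupy positions 2–4 → each gets rank 2.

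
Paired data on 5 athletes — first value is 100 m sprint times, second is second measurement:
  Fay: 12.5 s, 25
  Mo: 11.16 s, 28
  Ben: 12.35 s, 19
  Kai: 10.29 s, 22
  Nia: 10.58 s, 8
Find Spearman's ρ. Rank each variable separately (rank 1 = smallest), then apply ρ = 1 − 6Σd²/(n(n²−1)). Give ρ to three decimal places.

0.300

Ranks of variable 1: 5, 3, 4, 1, 2
Ranks of variable 2: 4, 5, 2, 3, 1
d = r₁ − r₂: 1, -2, 2, -2, 1
d²: 1, 4, 4, 4, 1; Σd² = 14
ρ = 1 − 6·14/(5·24) = 1 − 84/120 = 0.300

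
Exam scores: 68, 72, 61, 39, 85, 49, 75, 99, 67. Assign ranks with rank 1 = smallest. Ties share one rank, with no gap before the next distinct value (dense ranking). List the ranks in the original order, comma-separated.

Sorted (ascending): 39, 49, 61, 67, 68, 72, 75, 85, 99
No ties — each value takes its position as its rank.

5, 6, 3, 1, 8, 2, 7, 9, 4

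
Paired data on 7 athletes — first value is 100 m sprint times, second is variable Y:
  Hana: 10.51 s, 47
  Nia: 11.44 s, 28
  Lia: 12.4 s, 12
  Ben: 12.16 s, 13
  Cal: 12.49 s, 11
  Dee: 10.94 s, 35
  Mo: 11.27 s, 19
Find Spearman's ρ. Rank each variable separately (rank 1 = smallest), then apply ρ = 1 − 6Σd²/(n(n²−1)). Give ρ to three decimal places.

Ranks of variable 1: 1, 4, 6, 5, 7, 2, 3
Ranks of variable 2: 7, 5, 2, 3, 1, 6, 4
d = r₁ − r₂: -6, -1, 4, 2, 6, -4, -1
d²: 36, 1, 16, 4, 36, 16, 1; Σd² = 110
ρ = 1 − 6·110/(7·48) = 1 − 660/336 = -0.964

-0.964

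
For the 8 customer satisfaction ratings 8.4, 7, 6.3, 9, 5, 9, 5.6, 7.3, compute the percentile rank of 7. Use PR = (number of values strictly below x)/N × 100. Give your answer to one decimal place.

N = 8.
Strictly below 7: 3. Equal to 7: 1.
PR = 3/8 × 100 = 37.5

37.5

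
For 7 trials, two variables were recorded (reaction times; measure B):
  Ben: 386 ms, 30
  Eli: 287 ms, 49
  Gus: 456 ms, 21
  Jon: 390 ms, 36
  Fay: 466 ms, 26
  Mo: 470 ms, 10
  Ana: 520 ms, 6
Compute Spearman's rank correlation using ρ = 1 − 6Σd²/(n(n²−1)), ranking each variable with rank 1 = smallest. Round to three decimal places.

Ranks of variable 1: 2, 1, 4, 3, 5, 6, 7
Ranks of variable 2: 5, 7, 3, 6, 4, 2, 1
d = r₁ − r₂: -3, -6, 1, -3, 1, 4, 6
d²: 9, 36, 1, 9, 1, 16, 36; Σd² = 108
ρ = 1 − 6·108/(7·48) = 1 − 648/336 = -0.929

-0.929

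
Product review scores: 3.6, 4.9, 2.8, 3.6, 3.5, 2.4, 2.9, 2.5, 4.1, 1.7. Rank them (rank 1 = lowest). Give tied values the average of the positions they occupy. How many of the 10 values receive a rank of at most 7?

6

Sorted (ascending): 1.7, 2.4, 2.5, 2.8, 2.9, 3.5, 3.6, 3.6, 4.1, 4.9
The 2 values of 3.6 occupy positions 7–8 → average rank (7+8)/2 = 7.5.
Ranks ≤ 7: {1, 2, 3, 4, 5, 6} → 6 values.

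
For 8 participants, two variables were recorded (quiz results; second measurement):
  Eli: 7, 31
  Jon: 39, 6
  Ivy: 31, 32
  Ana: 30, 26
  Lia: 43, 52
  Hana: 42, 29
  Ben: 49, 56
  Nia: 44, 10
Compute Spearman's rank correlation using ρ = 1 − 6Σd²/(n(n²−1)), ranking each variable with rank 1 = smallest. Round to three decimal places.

Ranks of variable 1: 1, 4, 3, 2, 6, 5, 8, 7
Ranks of variable 2: 5, 1, 6, 3, 7, 4, 8, 2
d = r₁ − r₂: -4, 3, -3, -1, -1, 1, 0, 5
d²: 16, 9, 9, 1, 1, 1, 0, 25; Σd² = 62
ρ = 1 − 6·62/(8·63) = 1 − 372/504 = 0.262

0.262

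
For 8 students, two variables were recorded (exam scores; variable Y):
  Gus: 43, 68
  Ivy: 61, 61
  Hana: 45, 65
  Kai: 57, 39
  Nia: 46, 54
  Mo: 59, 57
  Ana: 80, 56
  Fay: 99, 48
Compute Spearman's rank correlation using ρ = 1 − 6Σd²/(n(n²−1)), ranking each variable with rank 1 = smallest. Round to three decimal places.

Ranks of variable 1: 1, 6, 2, 4, 3, 5, 7, 8
Ranks of variable 2: 8, 6, 7, 1, 3, 5, 4, 2
d = r₁ − r₂: -7, 0, -5, 3, 0, 0, 3, 6
d²: 49, 0, 25, 9, 0, 0, 9, 36; Σd² = 128
ρ = 1 − 6·128/(8·63) = 1 − 768/504 = -0.524

-0.524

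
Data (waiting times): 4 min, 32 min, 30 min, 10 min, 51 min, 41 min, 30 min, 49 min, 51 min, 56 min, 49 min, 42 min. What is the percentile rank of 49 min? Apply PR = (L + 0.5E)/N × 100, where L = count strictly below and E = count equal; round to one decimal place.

66.7

N = 12.
Strictly below 49: 7. Equal to 49: 2.
PR = (7 + 0.5·2)/12 × 100 = 66.7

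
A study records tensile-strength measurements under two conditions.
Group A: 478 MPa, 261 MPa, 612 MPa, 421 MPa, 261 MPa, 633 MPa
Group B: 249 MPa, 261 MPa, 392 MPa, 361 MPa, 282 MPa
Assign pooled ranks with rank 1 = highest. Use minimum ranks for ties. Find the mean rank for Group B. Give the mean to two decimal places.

7.40

Sorted (descending): 633, 612, 478, 421, 392, 361, 282, 261, 261, 261, 249
The 3 values of 261 occupy positions 8–10 → each gets rank 8.
Group B values → pooled ranks: 249→11, 261→8, 392→5, 361→6, 282→7
Mean rank = (11 + 8 + 5 + 6 + 7) / 5 = 7.40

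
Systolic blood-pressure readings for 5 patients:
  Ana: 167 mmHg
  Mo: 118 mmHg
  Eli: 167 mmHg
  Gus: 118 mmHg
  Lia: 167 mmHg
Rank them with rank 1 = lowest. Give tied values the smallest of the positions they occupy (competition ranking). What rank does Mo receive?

1

Sorted (ascending): 118, 118, 167, 167, 167
The 2 values of 118 occupy positions 1–2 → each gets rank 1.
The 3 values of 167 occupy positions 3–5 → each gets rank 3.
Mo has value 118 mmHg → rank 1.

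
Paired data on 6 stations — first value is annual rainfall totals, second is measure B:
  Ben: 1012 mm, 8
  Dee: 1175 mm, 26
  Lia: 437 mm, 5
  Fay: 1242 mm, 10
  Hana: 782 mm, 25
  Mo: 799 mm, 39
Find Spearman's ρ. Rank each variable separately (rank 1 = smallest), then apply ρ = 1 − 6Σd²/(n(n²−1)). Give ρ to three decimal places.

Ranks of variable 1: 4, 5, 1, 6, 2, 3
Ranks of variable 2: 2, 5, 1, 3, 4, 6
d = r₁ − r₂: 2, 0, 0, 3, -2, -3
d²: 4, 0, 0, 9, 4, 9; Σd² = 26
ρ = 1 − 6·26/(6·35) = 1 − 156/210 = 0.257

0.257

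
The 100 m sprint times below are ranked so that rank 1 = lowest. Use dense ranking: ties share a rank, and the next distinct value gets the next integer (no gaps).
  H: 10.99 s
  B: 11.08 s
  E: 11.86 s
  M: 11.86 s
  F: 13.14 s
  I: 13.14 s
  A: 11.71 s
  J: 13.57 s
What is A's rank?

3

Sorted (ascending): 10.99, 11.08, 11.71, 11.86, 11.86, 13.14, 13.14, 13.57
The 2 values of 11.86 share dense rank 4.
The 2 values of 13.14 share dense rank 5.
Remaining distinct values take the next consecutive integers.
A has value 11.71 s → rank 3.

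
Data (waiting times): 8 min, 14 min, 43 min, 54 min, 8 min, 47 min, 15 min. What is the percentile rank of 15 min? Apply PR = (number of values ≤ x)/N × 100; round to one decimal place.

57.1

N = 7.
Strictly below 15: 3. Equal to 15: 1.
PR = 4/7 × 100 = 57.1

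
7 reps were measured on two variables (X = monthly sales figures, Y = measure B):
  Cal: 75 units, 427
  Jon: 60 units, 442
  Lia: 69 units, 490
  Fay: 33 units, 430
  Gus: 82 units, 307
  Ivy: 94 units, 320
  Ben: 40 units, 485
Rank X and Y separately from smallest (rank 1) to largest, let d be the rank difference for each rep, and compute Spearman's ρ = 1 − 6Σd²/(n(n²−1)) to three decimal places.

-0.643

Ranks of variable 1: 5, 3, 4, 1, 6, 7, 2
Ranks of variable 2: 3, 5, 7, 4, 1, 2, 6
d = r₁ − r₂: 2, -2, -3, -3, 5, 5, -4
d²: 4, 4, 9, 9, 25, 25, 16; Σd² = 92
ρ = 1 − 6·92/(7·48) = 1 − 552/336 = -0.643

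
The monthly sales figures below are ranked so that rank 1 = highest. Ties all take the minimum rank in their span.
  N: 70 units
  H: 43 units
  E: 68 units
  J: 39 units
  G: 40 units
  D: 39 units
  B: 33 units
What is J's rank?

5

Sorted (descending): 70, 68, 43, 40, 39, 39, 33
The 2 values of 39 occupy positions 5–6 → each gets rank 5.
J has value 39 units → rank 5.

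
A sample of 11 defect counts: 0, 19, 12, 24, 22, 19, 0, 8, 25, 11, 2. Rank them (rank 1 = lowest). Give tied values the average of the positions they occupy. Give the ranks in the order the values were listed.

Sorted (ascending): 0, 0, 2, 8, 11, 12, 19, 19, 22, 24, 25
The 2 values of 0 occupy positions 1–2 → average rank (1+2)/2 = 1.5.
The 2 values of 19 occupy positions 7–8 → average rank (7+8)/2 = 7.5.

1.5, 7.5, 6, 10, 9, 7.5, 1.5, 4, 11, 5, 3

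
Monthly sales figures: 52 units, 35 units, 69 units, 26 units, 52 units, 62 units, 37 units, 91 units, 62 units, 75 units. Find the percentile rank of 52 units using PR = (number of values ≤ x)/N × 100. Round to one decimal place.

N = 10.
Strictly below 52: 3. Equal to 52: 2.
PR = 5/10 × 100 = 50.0

50.0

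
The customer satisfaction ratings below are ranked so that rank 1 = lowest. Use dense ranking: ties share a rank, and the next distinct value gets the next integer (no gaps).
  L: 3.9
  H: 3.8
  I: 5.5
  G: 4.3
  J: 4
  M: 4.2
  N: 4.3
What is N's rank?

5

Sorted (ascending): 3.8, 3.9, 4, 4.2, 4.3, 4.3, 5.5
The 2 values of 4.3 share dense rank 5.
Remaining distinct values take the next consecutive integers.
N has value 4.3 → rank 5.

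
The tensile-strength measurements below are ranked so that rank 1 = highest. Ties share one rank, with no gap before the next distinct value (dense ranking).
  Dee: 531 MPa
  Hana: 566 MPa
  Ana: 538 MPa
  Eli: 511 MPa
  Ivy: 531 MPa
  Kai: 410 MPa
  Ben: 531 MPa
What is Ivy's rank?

Sorted (descending): 566, 538, 531, 531, 531, 511, 410
The 3 values of 531 share dense rank 3.
Remaining distinct values take the next consecutive integers.
Ivy has value 531 MPa → rank 3.

3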